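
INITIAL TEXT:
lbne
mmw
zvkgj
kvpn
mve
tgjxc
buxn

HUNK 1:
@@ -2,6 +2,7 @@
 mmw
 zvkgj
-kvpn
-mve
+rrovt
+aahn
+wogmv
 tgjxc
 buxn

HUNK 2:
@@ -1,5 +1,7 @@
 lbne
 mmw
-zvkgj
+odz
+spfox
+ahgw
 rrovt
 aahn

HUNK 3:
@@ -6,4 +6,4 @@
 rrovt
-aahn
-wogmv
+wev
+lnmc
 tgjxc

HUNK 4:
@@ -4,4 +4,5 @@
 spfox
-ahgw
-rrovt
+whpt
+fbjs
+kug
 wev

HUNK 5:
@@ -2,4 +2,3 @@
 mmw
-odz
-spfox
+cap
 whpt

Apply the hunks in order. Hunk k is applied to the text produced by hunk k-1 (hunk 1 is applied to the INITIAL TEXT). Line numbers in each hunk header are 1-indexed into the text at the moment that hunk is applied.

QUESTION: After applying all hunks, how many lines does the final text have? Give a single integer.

Hunk 1: at line 2 remove [kvpn,mve] add [rrovt,aahn,wogmv] -> 8 lines: lbne mmw zvkgj rrovt aahn wogmv tgjxc buxn
Hunk 2: at line 1 remove [zvkgj] add [odz,spfox,ahgw] -> 10 lines: lbne mmw odz spfox ahgw rrovt aahn wogmv tgjxc buxn
Hunk 3: at line 6 remove [aahn,wogmv] add [wev,lnmc] -> 10 lines: lbne mmw odz spfox ahgw rrovt wev lnmc tgjxc buxn
Hunk 4: at line 4 remove [ahgw,rrovt] add [whpt,fbjs,kug] -> 11 lines: lbne mmw odz spfox whpt fbjs kug wev lnmc tgjxc buxn
Hunk 5: at line 2 remove [odz,spfox] add [cap] -> 10 lines: lbne mmw cap whpt fbjs kug wev lnmc tgjxc buxn
Final line count: 10

Answer: 10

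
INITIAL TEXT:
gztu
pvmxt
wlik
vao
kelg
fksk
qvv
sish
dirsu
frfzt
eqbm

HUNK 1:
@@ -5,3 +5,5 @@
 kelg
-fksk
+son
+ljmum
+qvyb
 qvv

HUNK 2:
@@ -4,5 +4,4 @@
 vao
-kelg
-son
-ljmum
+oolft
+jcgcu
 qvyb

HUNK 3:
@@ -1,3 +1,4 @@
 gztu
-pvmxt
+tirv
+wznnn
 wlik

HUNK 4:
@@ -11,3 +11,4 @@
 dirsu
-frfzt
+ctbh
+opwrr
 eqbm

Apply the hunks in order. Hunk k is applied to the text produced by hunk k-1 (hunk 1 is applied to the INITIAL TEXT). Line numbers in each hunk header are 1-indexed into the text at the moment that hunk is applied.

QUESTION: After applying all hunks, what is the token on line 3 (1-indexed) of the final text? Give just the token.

Hunk 1: at line 5 remove [fksk] add [son,ljmum,qvyb] -> 13 lines: gztu pvmxt wlik vao kelg son ljmum qvyb qvv sish dirsu frfzt eqbm
Hunk 2: at line 4 remove [kelg,son,ljmum] add [oolft,jcgcu] -> 12 lines: gztu pvmxt wlik vao oolft jcgcu qvyb qvv sish dirsu frfzt eqbm
Hunk 3: at line 1 remove [pvmxt] add [tirv,wznnn] -> 13 lines: gztu tirv wznnn wlik vao oolft jcgcu qvyb qvv sish dirsu frfzt eqbm
Hunk 4: at line 11 remove [frfzt] add [ctbh,opwrr] -> 14 lines: gztu tirv wznnn wlik vao oolft jcgcu qvyb qvv sish dirsu ctbh opwrr eqbm
Final line 3: wznnn

Answer: wznnn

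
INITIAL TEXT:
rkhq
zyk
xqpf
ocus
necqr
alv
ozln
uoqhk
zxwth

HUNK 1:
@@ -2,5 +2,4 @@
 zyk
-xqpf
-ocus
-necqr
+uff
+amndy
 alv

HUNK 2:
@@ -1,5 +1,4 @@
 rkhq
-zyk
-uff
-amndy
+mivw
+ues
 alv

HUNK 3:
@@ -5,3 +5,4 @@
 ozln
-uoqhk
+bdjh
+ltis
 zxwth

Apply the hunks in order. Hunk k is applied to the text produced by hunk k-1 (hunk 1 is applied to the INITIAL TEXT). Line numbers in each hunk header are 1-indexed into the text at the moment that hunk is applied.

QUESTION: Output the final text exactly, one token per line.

Hunk 1: at line 2 remove [xqpf,ocus,necqr] add [uff,amndy] -> 8 lines: rkhq zyk uff amndy alv ozln uoqhk zxwth
Hunk 2: at line 1 remove [zyk,uff,amndy] add [mivw,ues] -> 7 lines: rkhq mivw ues alv ozln uoqhk zxwth
Hunk 3: at line 5 remove [uoqhk] add [bdjh,ltis] -> 8 lines: rkhq mivw ues alv ozln bdjh ltis zxwth

Answer: rkhq
mivw
ues
alv
ozln
bdjh
ltis
zxwth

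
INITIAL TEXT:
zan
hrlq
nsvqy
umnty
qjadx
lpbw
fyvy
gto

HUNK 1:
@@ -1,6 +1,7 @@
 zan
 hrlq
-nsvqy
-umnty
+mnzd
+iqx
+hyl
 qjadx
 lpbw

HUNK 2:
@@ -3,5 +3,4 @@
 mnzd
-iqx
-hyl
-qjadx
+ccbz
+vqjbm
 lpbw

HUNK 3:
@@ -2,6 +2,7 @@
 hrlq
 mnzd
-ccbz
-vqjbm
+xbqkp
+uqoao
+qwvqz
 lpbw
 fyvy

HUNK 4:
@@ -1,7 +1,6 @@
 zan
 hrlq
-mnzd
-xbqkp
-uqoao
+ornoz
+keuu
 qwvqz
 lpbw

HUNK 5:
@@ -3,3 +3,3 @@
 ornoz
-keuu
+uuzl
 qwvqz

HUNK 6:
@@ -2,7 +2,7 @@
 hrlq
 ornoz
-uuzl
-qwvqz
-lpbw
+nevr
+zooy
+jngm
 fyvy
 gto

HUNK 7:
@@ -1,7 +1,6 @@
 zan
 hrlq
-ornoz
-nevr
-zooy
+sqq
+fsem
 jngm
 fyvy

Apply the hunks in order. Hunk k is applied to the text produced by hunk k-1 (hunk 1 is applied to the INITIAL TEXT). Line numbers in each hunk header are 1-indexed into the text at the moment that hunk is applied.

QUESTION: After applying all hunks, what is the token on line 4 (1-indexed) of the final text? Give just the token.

Hunk 1: at line 1 remove [nsvqy,umnty] add [mnzd,iqx,hyl] -> 9 lines: zan hrlq mnzd iqx hyl qjadx lpbw fyvy gto
Hunk 2: at line 3 remove [iqx,hyl,qjadx] add [ccbz,vqjbm] -> 8 lines: zan hrlq mnzd ccbz vqjbm lpbw fyvy gto
Hunk 3: at line 2 remove [ccbz,vqjbm] add [xbqkp,uqoao,qwvqz] -> 9 lines: zan hrlq mnzd xbqkp uqoao qwvqz lpbw fyvy gto
Hunk 4: at line 1 remove [mnzd,xbqkp,uqoao] add [ornoz,keuu] -> 8 lines: zan hrlq ornoz keuu qwvqz lpbw fyvy gto
Hunk 5: at line 3 remove [keuu] add [uuzl] -> 8 lines: zan hrlq ornoz uuzl qwvqz lpbw fyvy gto
Hunk 6: at line 2 remove [uuzl,qwvqz,lpbw] add [nevr,zooy,jngm] -> 8 lines: zan hrlq ornoz nevr zooy jngm fyvy gto
Hunk 7: at line 1 remove [ornoz,nevr,zooy] add [sqq,fsem] -> 7 lines: zan hrlq sqq fsem jngm fyvy gto
Final line 4: fsem

Answer: fsem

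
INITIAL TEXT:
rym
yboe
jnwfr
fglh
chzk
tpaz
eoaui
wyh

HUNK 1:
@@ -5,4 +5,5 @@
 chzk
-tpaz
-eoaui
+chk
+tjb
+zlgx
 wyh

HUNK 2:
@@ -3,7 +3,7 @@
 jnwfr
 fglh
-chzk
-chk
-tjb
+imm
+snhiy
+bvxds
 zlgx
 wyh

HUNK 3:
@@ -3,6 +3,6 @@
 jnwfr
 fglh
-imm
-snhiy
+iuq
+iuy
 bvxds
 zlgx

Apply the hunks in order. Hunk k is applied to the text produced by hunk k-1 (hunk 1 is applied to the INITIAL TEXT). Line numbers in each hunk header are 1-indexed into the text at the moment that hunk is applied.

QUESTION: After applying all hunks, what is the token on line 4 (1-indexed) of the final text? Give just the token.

Hunk 1: at line 5 remove [tpaz,eoaui] add [chk,tjb,zlgx] -> 9 lines: rym yboe jnwfr fglh chzk chk tjb zlgx wyh
Hunk 2: at line 3 remove [chzk,chk,tjb] add [imm,snhiy,bvxds] -> 9 lines: rym yboe jnwfr fglh imm snhiy bvxds zlgx wyh
Hunk 3: at line 3 remove [imm,snhiy] add [iuq,iuy] -> 9 lines: rym yboe jnwfr fglh iuq iuy bvxds zlgx wyh
Final line 4: fglh

Answer: fglh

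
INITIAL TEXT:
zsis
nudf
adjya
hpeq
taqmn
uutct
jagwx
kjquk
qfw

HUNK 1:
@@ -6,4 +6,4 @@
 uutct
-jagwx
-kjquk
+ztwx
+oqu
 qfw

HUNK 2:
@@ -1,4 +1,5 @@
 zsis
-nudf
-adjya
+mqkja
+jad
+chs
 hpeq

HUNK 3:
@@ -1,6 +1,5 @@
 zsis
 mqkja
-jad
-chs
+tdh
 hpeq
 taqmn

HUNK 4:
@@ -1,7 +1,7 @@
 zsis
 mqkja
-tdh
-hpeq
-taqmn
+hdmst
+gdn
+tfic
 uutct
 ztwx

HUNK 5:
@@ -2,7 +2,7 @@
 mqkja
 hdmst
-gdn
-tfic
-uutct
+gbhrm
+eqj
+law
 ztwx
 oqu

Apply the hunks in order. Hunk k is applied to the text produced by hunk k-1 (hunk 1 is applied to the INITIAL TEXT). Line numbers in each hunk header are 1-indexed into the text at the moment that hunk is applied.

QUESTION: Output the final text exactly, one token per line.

Answer: zsis
mqkja
hdmst
gbhrm
eqj
law
ztwx
oqu
qfw

Derivation:
Hunk 1: at line 6 remove [jagwx,kjquk] add [ztwx,oqu] -> 9 lines: zsis nudf adjya hpeq taqmn uutct ztwx oqu qfw
Hunk 2: at line 1 remove [nudf,adjya] add [mqkja,jad,chs] -> 10 lines: zsis mqkja jad chs hpeq taqmn uutct ztwx oqu qfw
Hunk 3: at line 1 remove [jad,chs] add [tdh] -> 9 lines: zsis mqkja tdh hpeq taqmn uutct ztwx oqu qfw
Hunk 4: at line 1 remove [tdh,hpeq,taqmn] add [hdmst,gdn,tfic] -> 9 lines: zsis mqkja hdmst gdn tfic uutct ztwx oqu qfw
Hunk 5: at line 2 remove [gdn,tfic,uutct] add [gbhrm,eqj,law] -> 9 lines: zsis mqkja hdmst gbhrm eqj law ztwx oqu qfw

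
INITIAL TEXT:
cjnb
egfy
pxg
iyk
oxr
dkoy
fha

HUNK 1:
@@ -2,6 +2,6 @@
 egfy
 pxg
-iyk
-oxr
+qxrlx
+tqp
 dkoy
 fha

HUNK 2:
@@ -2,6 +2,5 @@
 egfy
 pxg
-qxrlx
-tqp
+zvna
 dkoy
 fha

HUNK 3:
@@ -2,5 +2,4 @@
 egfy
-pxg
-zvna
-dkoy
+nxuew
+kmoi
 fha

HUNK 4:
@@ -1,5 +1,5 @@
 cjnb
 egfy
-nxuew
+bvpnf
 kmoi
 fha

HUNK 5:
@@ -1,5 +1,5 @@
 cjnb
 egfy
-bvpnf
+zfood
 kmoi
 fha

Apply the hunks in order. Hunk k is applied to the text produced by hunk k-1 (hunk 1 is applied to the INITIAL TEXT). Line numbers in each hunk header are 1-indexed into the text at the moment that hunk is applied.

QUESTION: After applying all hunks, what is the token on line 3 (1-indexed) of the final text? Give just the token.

Answer: zfood

Derivation:
Hunk 1: at line 2 remove [iyk,oxr] add [qxrlx,tqp] -> 7 lines: cjnb egfy pxg qxrlx tqp dkoy fha
Hunk 2: at line 2 remove [qxrlx,tqp] add [zvna] -> 6 lines: cjnb egfy pxg zvna dkoy fha
Hunk 3: at line 2 remove [pxg,zvna,dkoy] add [nxuew,kmoi] -> 5 lines: cjnb egfy nxuew kmoi fha
Hunk 4: at line 1 remove [nxuew] add [bvpnf] -> 5 lines: cjnb egfy bvpnf kmoi fha
Hunk 5: at line 1 remove [bvpnf] add [zfood] -> 5 lines: cjnb egfy zfood kmoi fha
Final line 3: zfood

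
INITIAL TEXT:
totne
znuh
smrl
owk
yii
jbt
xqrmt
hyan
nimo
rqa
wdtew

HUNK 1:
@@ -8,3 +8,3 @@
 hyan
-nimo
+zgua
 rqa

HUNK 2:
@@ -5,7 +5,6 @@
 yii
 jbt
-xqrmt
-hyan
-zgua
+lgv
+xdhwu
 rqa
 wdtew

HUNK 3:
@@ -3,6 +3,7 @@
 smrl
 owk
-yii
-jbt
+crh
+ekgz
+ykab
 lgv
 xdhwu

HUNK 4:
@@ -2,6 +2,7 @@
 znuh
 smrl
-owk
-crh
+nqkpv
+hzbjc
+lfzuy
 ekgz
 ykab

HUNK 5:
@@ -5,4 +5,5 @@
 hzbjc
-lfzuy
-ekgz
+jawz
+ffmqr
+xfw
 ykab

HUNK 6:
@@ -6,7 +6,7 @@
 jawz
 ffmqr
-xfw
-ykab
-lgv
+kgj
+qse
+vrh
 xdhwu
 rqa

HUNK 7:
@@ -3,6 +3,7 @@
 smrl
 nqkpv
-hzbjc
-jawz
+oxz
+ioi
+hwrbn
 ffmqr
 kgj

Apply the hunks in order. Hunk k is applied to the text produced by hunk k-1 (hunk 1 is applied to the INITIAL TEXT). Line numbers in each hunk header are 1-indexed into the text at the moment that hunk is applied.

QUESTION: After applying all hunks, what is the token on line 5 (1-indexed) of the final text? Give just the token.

Hunk 1: at line 8 remove [nimo] add [zgua] -> 11 lines: totne znuh smrl owk yii jbt xqrmt hyan zgua rqa wdtew
Hunk 2: at line 5 remove [xqrmt,hyan,zgua] add [lgv,xdhwu] -> 10 lines: totne znuh smrl owk yii jbt lgv xdhwu rqa wdtew
Hunk 3: at line 3 remove [yii,jbt] add [crh,ekgz,ykab] -> 11 lines: totne znuh smrl owk crh ekgz ykab lgv xdhwu rqa wdtew
Hunk 4: at line 2 remove [owk,crh] add [nqkpv,hzbjc,lfzuy] -> 12 lines: totne znuh smrl nqkpv hzbjc lfzuy ekgz ykab lgv xdhwu rqa wdtew
Hunk 5: at line 5 remove [lfzuy,ekgz] add [jawz,ffmqr,xfw] -> 13 lines: totne znuh smrl nqkpv hzbjc jawz ffmqr xfw ykab lgv xdhwu rqa wdtew
Hunk 6: at line 6 remove [xfw,ykab,lgv] add [kgj,qse,vrh] -> 13 lines: totne znuh smrl nqkpv hzbjc jawz ffmqr kgj qse vrh xdhwu rqa wdtew
Hunk 7: at line 3 remove [hzbjc,jawz] add [oxz,ioi,hwrbn] -> 14 lines: totne znuh smrl nqkpv oxz ioi hwrbn ffmqr kgj qse vrh xdhwu rqa wdtew
Final line 5: oxz

Answer: oxz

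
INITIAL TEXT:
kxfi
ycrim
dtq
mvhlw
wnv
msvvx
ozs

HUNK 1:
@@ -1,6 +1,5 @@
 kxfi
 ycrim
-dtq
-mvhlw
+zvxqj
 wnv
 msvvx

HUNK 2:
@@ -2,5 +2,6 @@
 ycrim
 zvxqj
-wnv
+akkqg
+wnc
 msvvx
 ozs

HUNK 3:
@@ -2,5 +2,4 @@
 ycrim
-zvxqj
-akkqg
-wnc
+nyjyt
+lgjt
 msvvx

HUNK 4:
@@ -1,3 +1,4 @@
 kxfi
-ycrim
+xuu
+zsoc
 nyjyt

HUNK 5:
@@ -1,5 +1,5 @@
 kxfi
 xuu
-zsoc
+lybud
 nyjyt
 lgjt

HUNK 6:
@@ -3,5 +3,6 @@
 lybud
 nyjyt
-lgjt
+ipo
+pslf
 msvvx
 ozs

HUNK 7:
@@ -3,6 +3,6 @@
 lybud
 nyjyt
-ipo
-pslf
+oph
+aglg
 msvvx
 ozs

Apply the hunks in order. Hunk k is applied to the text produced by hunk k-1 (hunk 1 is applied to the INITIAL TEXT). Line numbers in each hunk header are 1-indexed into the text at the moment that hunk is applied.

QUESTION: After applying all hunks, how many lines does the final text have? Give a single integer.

Hunk 1: at line 1 remove [dtq,mvhlw] add [zvxqj] -> 6 lines: kxfi ycrim zvxqj wnv msvvx ozs
Hunk 2: at line 2 remove [wnv] add [akkqg,wnc] -> 7 lines: kxfi ycrim zvxqj akkqg wnc msvvx ozs
Hunk 3: at line 2 remove [zvxqj,akkqg,wnc] add [nyjyt,lgjt] -> 6 lines: kxfi ycrim nyjyt lgjt msvvx ozs
Hunk 4: at line 1 remove [ycrim] add [xuu,zsoc] -> 7 lines: kxfi xuu zsoc nyjyt lgjt msvvx ozs
Hunk 5: at line 1 remove [zsoc] add [lybud] -> 7 lines: kxfi xuu lybud nyjyt lgjt msvvx ozs
Hunk 6: at line 3 remove [lgjt] add [ipo,pslf] -> 8 lines: kxfi xuu lybud nyjyt ipo pslf msvvx ozs
Hunk 7: at line 3 remove [ipo,pslf] add [oph,aglg] -> 8 lines: kxfi xuu lybud nyjyt oph aglg msvvx ozs
Final line count: 8

Answer: 8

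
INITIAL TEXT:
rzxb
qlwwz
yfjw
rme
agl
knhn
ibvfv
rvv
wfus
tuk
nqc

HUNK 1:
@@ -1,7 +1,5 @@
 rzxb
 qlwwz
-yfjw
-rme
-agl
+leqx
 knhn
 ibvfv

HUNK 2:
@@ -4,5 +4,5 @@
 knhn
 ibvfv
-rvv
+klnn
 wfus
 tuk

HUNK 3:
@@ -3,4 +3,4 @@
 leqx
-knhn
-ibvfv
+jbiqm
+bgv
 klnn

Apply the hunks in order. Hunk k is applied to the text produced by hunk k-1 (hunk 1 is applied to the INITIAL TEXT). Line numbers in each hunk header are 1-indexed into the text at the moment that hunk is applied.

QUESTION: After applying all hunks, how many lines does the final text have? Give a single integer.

Hunk 1: at line 1 remove [yfjw,rme,agl] add [leqx] -> 9 lines: rzxb qlwwz leqx knhn ibvfv rvv wfus tuk nqc
Hunk 2: at line 4 remove [rvv] add [klnn] -> 9 lines: rzxb qlwwz leqx knhn ibvfv klnn wfus tuk nqc
Hunk 3: at line 3 remove [knhn,ibvfv] add [jbiqm,bgv] -> 9 lines: rzxb qlwwz leqx jbiqm bgv klnn wfus tuk nqc
Final line count: 9

Answer: 9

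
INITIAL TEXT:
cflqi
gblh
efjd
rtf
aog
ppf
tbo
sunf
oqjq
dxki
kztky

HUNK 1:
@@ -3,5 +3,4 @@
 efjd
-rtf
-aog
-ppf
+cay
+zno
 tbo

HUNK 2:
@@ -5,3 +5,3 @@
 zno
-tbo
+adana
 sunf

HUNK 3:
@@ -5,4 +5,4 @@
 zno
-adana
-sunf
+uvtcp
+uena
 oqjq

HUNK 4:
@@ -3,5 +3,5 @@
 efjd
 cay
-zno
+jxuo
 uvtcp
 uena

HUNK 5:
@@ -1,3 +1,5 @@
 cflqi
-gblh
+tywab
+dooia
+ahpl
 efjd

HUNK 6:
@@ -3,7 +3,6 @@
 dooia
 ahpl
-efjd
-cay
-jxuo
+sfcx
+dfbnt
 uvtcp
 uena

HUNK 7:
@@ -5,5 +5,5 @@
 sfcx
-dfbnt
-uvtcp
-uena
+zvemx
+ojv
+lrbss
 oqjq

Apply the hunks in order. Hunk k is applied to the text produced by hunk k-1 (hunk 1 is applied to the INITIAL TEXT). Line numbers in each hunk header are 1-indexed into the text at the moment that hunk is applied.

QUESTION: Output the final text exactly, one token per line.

Hunk 1: at line 3 remove [rtf,aog,ppf] add [cay,zno] -> 10 lines: cflqi gblh efjd cay zno tbo sunf oqjq dxki kztky
Hunk 2: at line 5 remove [tbo] add [adana] -> 10 lines: cflqi gblh efjd cay zno adana sunf oqjq dxki kztky
Hunk 3: at line 5 remove [adana,sunf] add [uvtcp,uena] -> 10 lines: cflqi gblh efjd cay zno uvtcp uena oqjq dxki kztky
Hunk 4: at line 3 remove [zno] add [jxuo] -> 10 lines: cflqi gblh efjd cay jxuo uvtcp uena oqjq dxki kztky
Hunk 5: at line 1 remove [gblh] add [tywab,dooia,ahpl] -> 12 lines: cflqi tywab dooia ahpl efjd cay jxuo uvtcp uena oqjq dxki kztky
Hunk 6: at line 3 remove [efjd,cay,jxuo] add [sfcx,dfbnt] -> 11 lines: cflqi tywab dooia ahpl sfcx dfbnt uvtcp uena oqjq dxki kztky
Hunk 7: at line 5 remove [dfbnt,uvtcp,uena] add [zvemx,ojv,lrbss] -> 11 lines: cflqi tywab dooia ahpl sfcx zvemx ojv lrbss oqjq dxki kztky

Answer: cflqi
tywab
dooia
ahpl
sfcx
zvemx
ojv
lrbss
oqjq
dxki
kztky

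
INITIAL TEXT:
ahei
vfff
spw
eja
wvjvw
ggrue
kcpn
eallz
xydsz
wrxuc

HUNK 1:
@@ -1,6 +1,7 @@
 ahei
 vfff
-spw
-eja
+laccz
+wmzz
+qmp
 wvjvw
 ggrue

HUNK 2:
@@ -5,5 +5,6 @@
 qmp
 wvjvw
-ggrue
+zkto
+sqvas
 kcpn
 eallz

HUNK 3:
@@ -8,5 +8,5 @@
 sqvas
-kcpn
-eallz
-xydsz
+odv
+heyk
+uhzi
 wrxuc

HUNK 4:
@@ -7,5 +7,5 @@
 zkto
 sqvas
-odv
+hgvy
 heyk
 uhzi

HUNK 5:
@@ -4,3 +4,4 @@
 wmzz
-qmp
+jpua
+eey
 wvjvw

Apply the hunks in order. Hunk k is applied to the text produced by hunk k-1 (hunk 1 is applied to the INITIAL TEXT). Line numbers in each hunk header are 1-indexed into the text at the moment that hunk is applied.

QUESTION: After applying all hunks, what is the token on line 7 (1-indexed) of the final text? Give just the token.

Hunk 1: at line 1 remove [spw,eja] add [laccz,wmzz,qmp] -> 11 lines: ahei vfff laccz wmzz qmp wvjvw ggrue kcpn eallz xydsz wrxuc
Hunk 2: at line 5 remove [ggrue] add [zkto,sqvas] -> 12 lines: ahei vfff laccz wmzz qmp wvjvw zkto sqvas kcpn eallz xydsz wrxuc
Hunk 3: at line 8 remove [kcpn,eallz,xydsz] add [odv,heyk,uhzi] -> 12 lines: ahei vfff laccz wmzz qmp wvjvw zkto sqvas odv heyk uhzi wrxuc
Hunk 4: at line 7 remove [odv] add [hgvy] -> 12 lines: ahei vfff laccz wmzz qmp wvjvw zkto sqvas hgvy heyk uhzi wrxuc
Hunk 5: at line 4 remove [qmp] add [jpua,eey] -> 13 lines: ahei vfff laccz wmzz jpua eey wvjvw zkto sqvas hgvy heyk uhzi wrxuc
Final line 7: wvjvw

Answer: wvjvw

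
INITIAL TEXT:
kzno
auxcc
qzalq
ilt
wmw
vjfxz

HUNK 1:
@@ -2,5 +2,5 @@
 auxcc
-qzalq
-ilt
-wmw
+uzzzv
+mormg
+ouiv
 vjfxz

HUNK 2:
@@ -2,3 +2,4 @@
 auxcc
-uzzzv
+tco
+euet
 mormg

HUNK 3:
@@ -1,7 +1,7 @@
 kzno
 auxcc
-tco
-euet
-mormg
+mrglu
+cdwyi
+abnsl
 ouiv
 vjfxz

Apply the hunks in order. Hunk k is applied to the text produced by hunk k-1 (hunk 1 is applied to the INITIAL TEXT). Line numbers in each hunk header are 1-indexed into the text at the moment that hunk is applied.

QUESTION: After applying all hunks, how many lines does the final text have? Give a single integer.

Answer: 7

Derivation:
Hunk 1: at line 2 remove [qzalq,ilt,wmw] add [uzzzv,mormg,ouiv] -> 6 lines: kzno auxcc uzzzv mormg ouiv vjfxz
Hunk 2: at line 2 remove [uzzzv] add [tco,euet] -> 7 lines: kzno auxcc tco euet mormg ouiv vjfxz
Hunk 3: at line 1 remove [tco,euet,mormg] add [mrglu,cdwyi,abnsl] -> 7 lines: kzno auxcc mrglu cdwyi abnsl ouiv vjfxz
Final line count: 7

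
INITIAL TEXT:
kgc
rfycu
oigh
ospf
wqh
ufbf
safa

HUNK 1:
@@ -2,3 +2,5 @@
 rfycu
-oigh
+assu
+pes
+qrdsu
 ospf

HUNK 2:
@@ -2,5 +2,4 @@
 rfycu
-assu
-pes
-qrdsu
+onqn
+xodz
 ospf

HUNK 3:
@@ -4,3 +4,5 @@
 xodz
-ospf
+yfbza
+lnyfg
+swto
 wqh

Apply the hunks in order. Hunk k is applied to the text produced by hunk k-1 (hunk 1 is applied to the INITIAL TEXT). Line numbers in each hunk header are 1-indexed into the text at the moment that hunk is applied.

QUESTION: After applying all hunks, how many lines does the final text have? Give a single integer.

Answer: 10

Derivation:
Hunk 1: at line 2 remove [oigh] add [assu,pes,qrdsu] -> 9 lines: kgc rfycu assu pes qrdsu ospf wqh ufbf safa
Hunk 2: at line 2 remove [assu,pes,qrdsu] add [onqn,xodz] -> 8 lines: kgc rfycu onqn xodz ospf wqh ufbf safa
Hunk 3: at line 4 remove [ospf] add [yfbza,lnyfg,swto] -> 10 lines: kgc rfycu onqn xodz yfbza lnyfg swto wqh ufbf safa
Final line count: 10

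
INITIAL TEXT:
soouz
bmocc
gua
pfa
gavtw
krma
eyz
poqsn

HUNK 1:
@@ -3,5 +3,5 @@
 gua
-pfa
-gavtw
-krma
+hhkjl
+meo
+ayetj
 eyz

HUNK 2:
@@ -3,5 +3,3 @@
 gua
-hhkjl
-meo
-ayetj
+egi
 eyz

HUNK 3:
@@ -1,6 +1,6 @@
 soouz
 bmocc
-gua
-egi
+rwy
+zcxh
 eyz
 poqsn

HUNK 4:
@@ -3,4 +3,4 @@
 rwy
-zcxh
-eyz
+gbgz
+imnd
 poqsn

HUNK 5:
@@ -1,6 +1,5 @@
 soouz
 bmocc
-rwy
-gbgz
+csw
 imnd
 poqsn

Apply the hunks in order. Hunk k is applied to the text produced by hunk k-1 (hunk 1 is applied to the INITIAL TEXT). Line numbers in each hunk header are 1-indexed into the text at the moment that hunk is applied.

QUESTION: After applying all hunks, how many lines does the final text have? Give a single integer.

Answer: 5

Derivation:
Hunk 1: at line 3 remove [pfa,gavtw,krma] add [hhkjl,meo,ayetj] -> 8 lines: soouz bmocc gua hhkjl meo ayetj eyz poqsn
Hunk 2: at line 3 remove [hhkjl,meo,ayetj] add [egi] -> 6 lines: soouz bmocc gua egi eyz poqsn
Hunk 3: at line 1 remove [gua,egi] add [rwy,zcxh] -> 6 lines: soouz bmocc rwy zcxh eyz poqsn
Hunk 4: at line 3 remove [zcxh,eyz] add [gbgz,imnd] -> 6 lines: soouz bmocc rwy gbgz imnd poqsn
Hunk 5: at line 1 remove [rwy,gbgz] add [csw] -> 5 lines: soouz bmocc csw imnd poqsn
Final line count: 5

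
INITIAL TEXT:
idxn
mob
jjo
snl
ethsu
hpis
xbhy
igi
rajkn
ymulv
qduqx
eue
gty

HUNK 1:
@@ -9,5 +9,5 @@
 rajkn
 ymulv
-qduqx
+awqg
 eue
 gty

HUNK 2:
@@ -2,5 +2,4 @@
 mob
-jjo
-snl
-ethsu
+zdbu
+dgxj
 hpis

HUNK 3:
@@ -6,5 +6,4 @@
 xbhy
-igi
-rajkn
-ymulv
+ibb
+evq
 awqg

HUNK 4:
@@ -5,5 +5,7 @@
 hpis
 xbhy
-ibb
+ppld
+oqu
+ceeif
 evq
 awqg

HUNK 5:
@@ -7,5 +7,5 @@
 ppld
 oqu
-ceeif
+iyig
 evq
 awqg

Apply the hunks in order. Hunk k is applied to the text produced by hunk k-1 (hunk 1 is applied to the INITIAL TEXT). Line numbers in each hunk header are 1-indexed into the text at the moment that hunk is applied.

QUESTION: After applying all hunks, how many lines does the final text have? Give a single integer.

Hunk 1: at line 9 remove [qduqx] add [awqg] -> 13 lines: idxn mob jjo snl ethsu hpis xbhy igi rajkn ymulv awqg eue gty
Hunk 2: at line 2 remove [jjo,snl,ethsu] add [zdbu,dgxj] -> 12 lines: idxn mob zdbu dgxj hpis xbhy igi rajkn ymulv awqg eue gty
Hunk 3: at line 6 remove [igi,rajkn,ymulv] add [ibb,evq] -> 11 lines: idxn mob zdbu dgxj hpis xbhy ibb evq awqg eue gty
Hunk 4: at line 5 remove [ibb] add [ppld,oqu,ceeif] -> 13 lines: idxn mob zdbu dgxj hpis xbhy ppld oqu ceeif evq awqg eue gty
Hunk 5: at line 7 remove [ceeif] add [iyig] -> 13 lines: idxn mob zdbu dgxj hpis xbhy ppld oqu iyig evq awqg eue gty
Final line count: 13

Answer: 13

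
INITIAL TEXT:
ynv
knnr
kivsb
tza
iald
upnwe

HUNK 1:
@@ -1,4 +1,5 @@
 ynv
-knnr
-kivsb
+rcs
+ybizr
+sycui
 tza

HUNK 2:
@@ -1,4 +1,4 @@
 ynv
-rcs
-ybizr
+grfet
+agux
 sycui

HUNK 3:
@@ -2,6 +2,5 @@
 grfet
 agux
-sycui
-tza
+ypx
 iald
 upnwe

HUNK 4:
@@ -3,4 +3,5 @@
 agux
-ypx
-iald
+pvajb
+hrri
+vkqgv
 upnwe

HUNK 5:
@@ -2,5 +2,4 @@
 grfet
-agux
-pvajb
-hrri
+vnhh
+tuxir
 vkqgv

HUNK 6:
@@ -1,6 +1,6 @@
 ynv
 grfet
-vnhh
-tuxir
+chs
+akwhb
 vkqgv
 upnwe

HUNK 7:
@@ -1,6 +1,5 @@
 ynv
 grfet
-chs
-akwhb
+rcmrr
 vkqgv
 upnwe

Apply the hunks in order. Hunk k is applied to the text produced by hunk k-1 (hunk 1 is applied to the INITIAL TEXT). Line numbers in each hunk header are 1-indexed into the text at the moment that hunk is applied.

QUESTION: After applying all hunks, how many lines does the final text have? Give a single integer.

Hunk 1: at line 1 remove [knnr,kivsb] add [rcs,ybizr,sycui] -> 7 lines: ynv rcs ybizr sycui tza iald upnwe
Hunk 2: at line 1 remove [rcs,ybizr] add [grfet,agux] -> 7 lines: ynv grfet agux sycui tza iald upnwe
Hunk 3: at line 2 remove [sycui,tza] add [ypx] -> 6 lines: ynv grfet agux ypx iald upnwe
Hunk 4: at line 3 remove [ypx,iald] add [pvajb,hrri,vkqgv] -> 7 lines: ynv grfet agux pvajb hrri vkqgv upnwe
Hunk 5: at line 2 remove [agux,pvajb,hrri] add [vnhh,tuxir] -> 6 lines: ynv grfet vnhh tuxir vkqgv upnwe
Hunk 6: at line 1 remove [vnhh,tuxir] add [chs,akwhb] -> 6 lines: ynv grfet chs akwhb vkqgv upnwe
Hunk 7: at line 1 remove [chs,akwhb] add [rcmrr] -> 5 lines: ynv grfet rcmrr vkqgv upnwe
Final line count: 5

Answer: 5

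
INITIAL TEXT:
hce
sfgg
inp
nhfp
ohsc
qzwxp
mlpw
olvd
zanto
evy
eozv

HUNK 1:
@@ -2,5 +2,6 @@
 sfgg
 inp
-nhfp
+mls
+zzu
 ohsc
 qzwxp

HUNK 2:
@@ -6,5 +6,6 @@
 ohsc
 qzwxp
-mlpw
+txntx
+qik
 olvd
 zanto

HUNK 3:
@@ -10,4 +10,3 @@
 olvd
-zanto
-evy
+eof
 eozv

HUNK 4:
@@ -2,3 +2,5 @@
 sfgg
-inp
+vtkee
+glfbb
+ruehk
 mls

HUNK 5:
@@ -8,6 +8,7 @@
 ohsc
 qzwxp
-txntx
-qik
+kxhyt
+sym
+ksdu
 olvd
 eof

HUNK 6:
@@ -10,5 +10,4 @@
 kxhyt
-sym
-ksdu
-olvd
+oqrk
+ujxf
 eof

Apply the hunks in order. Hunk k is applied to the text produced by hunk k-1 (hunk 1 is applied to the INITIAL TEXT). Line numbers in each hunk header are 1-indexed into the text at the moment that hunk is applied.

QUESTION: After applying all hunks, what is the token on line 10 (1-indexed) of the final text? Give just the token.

Hunk 1: at line 2 remove [nhfp] add [mls,zzu] -> 12 lines: hce sfgg inp mls zzu ohsc qzwxp mlpw olvd zanto evy eozv
Hunk 2: at line 6 remove [mlpw] add [txntx,qik] -> 13 lines: hce sfgg inp mls zzu ohsc qzwxp txntx qik olvd zanto evy eozv
Hunk 3: at line 10 remove [zanto,evy] add [eof] -> 12 lines: hce sfgg inp mls zzu ohsc qzwxp txntx qik olvd eof eozv
Hunk 4: at line 2 remove [inp] add [vtkee,glfbb,ruehk] -> 14 lines: hce sfgg vtkee glfbb ruehk mls zzu ohsc qzwxp txntx qik olvd eof eozv
Hunk 5: at line 8 remove [txntx,qik] add [kxhyt,sym,ksdu] -> 15 lines: hce sfgg vtkee glfbb ruehk mls zzu ohsc qzwxp kxhyt sym ksdu olvd eof eozv
Hunk 6: at line 10 remove [sym,ksdu,olvd] add [oqrk,ujxf] -> 14 lines: hce sfgg vtkee glfbb ruehk mls zzu ohsc qzwxp kxhyt oqrk ujxf eof eozv
Final line 10: kxhyt

Answer: kxhyt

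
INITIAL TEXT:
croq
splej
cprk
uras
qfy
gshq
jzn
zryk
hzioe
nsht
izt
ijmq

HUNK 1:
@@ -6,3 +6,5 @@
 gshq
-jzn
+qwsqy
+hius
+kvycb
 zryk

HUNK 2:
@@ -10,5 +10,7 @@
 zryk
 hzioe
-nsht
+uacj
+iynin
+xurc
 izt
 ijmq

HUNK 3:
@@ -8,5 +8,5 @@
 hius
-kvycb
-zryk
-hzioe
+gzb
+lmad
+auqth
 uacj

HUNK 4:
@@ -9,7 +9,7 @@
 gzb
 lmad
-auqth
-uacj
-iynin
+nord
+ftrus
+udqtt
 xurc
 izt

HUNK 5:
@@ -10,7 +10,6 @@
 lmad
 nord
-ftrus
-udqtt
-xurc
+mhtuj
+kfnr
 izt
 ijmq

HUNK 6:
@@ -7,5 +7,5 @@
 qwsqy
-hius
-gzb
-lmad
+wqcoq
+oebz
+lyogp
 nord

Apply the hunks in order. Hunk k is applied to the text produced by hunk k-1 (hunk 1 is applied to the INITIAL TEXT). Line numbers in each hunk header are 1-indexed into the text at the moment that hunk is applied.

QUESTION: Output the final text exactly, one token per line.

Answer: croq
splej
cprk
uras
qfy
gshq
qwsqy
wqcoq
oebz
lyogp
nord
mhtuj
kfnr
izt
ijmq

Derivation:
Hunk 1: at line 6 remove [jzn] add [qwsqy,hius,kvycb] -> 14 lines: croq splej cprk uras qfy gshq qwsqy hius kvycb zryk hzioe nsht izt ijmq
Hunk 2: at line 10 remove [nsht] add [uacj,iynin,xurc] -> 16 lines: croq splej cprk uras qfy gshq qwsqy hius kvycb zryk hzioe uacj iynin xurc izt ijmq
Hunk 3: at line 8 remove [kvycb,zryk,hzioe] add [gzb,lmad,auqth] -> 16 lines: croq splej cprk uras qfy gshq qwsqy hius gzb lmad auqth uacj iynin xurc izt ijmq
Hunk 4: at line 9 remove [auqth,uacj,iynin] add [nord,ftrus,udqtt] -> 16 lines: croq splej cprk uras qfy gshq qwsqy hius gzb lmad nord ftrus udqtt xurc izt ijmq
Hunk 5: at line 10 remove [ftrus,udqtt,xurc] add [mhtuj,kfnr] -> 15 lines: croq splej cprk uras qfy gshq qwsqy hius gzb lmad nord mhtuj kfnr izt ijmq
Hunk 6: at line 7 remove [hius,gzb,lmad] add [wqcoq,oebz,lyogp] -> 15 lines: croq splej cprk uras qfy gshq qwsqy wqcoq oebz lyogp nord mhtuj kfnr izt ijmq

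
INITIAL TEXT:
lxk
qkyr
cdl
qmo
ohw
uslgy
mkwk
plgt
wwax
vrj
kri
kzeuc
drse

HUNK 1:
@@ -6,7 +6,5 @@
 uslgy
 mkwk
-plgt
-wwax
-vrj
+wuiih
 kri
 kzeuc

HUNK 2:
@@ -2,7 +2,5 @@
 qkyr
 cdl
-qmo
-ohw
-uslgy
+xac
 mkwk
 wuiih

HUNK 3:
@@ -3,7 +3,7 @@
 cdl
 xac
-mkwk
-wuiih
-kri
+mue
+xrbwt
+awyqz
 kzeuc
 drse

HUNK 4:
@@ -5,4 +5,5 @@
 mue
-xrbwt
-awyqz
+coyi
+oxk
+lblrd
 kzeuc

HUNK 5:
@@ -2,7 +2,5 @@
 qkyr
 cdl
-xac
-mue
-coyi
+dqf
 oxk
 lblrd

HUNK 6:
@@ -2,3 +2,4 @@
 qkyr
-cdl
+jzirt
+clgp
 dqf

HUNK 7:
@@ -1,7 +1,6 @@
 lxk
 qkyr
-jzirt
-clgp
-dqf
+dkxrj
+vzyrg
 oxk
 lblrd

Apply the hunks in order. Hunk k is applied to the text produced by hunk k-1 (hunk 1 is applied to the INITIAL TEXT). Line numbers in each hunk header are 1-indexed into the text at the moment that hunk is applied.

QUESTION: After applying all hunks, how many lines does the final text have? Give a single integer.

Answer: 8

Derivation:
Hunk 1: at line 6 remove [plgt,wwax,vrj] add [wuiih] -> 11 lines: lxk qkyr cdl qmo ohw uslgy mkwk wuiih kri kzeuc drse
Hunk 2: at line 2 remove [qmo,ohw,uslgy] add [xac] -> 9 lines: lxk qkyr cdl xac mkwk wuiih kri kzeuc drse
Hunk 3: at line 3 remove [mkwk,wuiih,kri] add [mue,xrbwt,awyqz] -> 9 lines: lxk qkyr cdl xac mue xrbwt awyqz kzeuc drse
Hunk 4: at line 5 remove [xrbwt,awyqz] add [coyi,oxk,lblrd] -> 10 lines: lxk qkyr cdl xac mue coyi oxk lblrd kzeuc drse
Hunk 5: at line 2 remove [xac,mue,coyi] add [dqf] -> 8 lines: lxk qkyr cdl dqf oxk lblrd kzeuc drse
Hunk 6: at line 2 remove [cdl] add [jzirt,clgp] -> 9 lines: lxk qkyr jzirt clgp dqf oxk lblrd kzeuc drse
Hunk 7: at line 1 remove [jzirt,clgp,dqf] add [dkxrj,vzyrg] -> 8 lines: lxk qkyr dkxrj vzyrg oxk lblrd kzeuc drse
Final line count: 8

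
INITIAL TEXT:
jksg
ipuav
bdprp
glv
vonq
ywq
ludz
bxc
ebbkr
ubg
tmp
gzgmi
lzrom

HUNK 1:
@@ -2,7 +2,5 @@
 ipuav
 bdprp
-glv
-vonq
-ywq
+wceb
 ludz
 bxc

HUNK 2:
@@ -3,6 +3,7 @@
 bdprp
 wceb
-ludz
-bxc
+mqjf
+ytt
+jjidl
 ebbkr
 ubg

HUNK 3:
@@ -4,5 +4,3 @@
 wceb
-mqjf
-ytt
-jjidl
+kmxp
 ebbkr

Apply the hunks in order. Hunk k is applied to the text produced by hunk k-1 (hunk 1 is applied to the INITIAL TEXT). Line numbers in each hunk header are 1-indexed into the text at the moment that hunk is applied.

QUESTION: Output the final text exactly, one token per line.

Answer: jksg
ipuav
bdprp
wceb
kmxp
ebbkr
ubg
tmp
gzgmi
lzrom

Derivation:
Hunk 1: at line 2 remove [glv,vonq,ywq] add [wceb] -> 11 lines: jksg ipuav bdprp wceb ludz bxc ebbkr ubg tmp gzgmi lzrom
Hunk 2: at line 3 remove [ludz,bxc] add [mqjf,ytt,jjidl] -> 12 lines: jksg ipuav bdprp wceb mqjf ytt jjidl ebbkr ubg tmp gzgmi lzrom
Hunk 3: at line 4 remove [mqjf,ytt,jjidl] add [kmxp] -> 10 lines: jksg ipuav bdprp wceb kmxp ebbkr ubg tmp gzgmi lzrom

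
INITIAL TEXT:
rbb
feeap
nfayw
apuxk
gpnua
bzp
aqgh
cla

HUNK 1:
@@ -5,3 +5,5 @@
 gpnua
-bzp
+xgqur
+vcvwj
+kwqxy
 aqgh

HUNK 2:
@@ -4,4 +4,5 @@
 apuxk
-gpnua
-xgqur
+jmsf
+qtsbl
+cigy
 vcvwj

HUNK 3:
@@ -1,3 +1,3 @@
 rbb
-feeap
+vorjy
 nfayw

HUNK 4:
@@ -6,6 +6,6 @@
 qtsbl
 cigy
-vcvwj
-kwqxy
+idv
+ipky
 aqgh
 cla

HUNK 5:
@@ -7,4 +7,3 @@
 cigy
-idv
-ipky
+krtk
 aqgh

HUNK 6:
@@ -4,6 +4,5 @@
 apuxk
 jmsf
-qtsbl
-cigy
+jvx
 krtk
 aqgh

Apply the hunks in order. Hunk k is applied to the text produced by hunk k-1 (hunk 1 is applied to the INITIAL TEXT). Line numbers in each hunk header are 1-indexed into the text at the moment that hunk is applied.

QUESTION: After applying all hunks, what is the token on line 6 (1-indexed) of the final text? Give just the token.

Answer: jvx

Derivation:
Hunk 1: at line 5 remove [bzp] add [xgqur,vcvwj,kwqxy] -> 10 lines: rbb feeap nfayw apuxk gpnua xgqur vcvwj kwqxy aqgh cla
Hunk 2: at line 4 remove [gpnua,xgqur] add [jmsf,qtsbl,cigy] -> 11 lines: rbb feeap nfayw apuxk jmsf qtsbl cigy vcvwj kwqxy aqgh cla
Hunk 3: at line 1 remove [feeap] add [vorjy] -> 11 lines: rbb vorjy nfayw apuxk jmsf qtsbl cigy vcvwj kwqxy aqgh cla
Hunk 4: at line 6 remove [vcvwj,kwqxy] add [idv,ipky] -> 11 lines: rbb vorjy nfayw apuxk jmsf qtsbl cigy idv ipky aqgh cla
Hunk 5: at line 7 remove [idv,ipky] add [krtk] -> 10 lines: rbb vorjy nfayw apuxk jmsf qtsbl cigy krtk aqgh cla
Hunk 6: at line 4 remove [qtsbl,cigy] add [jvx] -> 9 lines: rbb vorjy nfayw apuxk jmsf jvx krtk aqgh cla
Final line 6: jvx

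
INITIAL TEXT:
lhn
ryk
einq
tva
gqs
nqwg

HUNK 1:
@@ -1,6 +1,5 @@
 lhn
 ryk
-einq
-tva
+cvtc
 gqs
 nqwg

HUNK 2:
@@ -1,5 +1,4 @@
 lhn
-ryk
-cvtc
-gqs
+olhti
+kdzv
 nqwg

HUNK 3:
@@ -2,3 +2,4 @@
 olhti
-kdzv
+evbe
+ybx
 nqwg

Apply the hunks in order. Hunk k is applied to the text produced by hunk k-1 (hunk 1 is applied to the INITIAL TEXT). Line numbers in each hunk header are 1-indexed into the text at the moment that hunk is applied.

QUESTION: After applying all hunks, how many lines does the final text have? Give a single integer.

Hunk 1: at line 1 remove [einq,tva] add [cvtc] -> 5 lines: lhn ryk cvtc gqs nqwg
Hunk 2: at line 1 remove [ryk,cvtc,gqs] add [olhti,kdzv] -> 4 lines: lhn olhti kdzv nqwg
Hunk 3: at line 2 remove [kdzv] add [evbe,ybx] -> 5 lines: lhn olhti evbe ybx nqwg
Final line count: 5

Answer: 5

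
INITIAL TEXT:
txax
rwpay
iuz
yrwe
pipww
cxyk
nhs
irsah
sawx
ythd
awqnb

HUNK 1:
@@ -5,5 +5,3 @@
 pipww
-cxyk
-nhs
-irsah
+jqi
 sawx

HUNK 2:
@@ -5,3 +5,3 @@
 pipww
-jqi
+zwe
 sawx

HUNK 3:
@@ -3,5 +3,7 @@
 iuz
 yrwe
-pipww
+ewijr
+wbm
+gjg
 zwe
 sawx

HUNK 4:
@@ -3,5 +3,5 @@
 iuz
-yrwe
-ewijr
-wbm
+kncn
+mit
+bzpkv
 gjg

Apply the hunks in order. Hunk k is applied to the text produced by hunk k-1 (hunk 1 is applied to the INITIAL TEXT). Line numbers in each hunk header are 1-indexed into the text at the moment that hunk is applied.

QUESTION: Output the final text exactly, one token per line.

Answer: txax
rwpay
iuz
kncn
mit
bzpkv
gjg
zwe
sawx
ythd
awqnb

Derivation:
Hunk 1: at line 5 remove [cxyk,nhs,irsah] add [jqi] -> 9 lines: txax rwpay iuz yrwe pipww jqi sawx ythd awqnb
Hunk 2: at line 5 remove [jqi] add [zwe] -> 9 lines: txax rwpay iuz yrwe pipww zwe sawx ythd awqnb
Hunk 3: at line 3 remove [pipww] add [ewijr,wbm,gjg] -> 11 lines: txax rwpay iuz yrwe ewijr wbm gjg zwe sawx ythd awqnb
Hunk 4: at line 3 remove [yrwe,ewijr,wbm] add [kncn,mit,bzpkv] -> 11 lines: txax rwpay iuz kncn mit bzpkv gjg zwe sawx ythd awqnb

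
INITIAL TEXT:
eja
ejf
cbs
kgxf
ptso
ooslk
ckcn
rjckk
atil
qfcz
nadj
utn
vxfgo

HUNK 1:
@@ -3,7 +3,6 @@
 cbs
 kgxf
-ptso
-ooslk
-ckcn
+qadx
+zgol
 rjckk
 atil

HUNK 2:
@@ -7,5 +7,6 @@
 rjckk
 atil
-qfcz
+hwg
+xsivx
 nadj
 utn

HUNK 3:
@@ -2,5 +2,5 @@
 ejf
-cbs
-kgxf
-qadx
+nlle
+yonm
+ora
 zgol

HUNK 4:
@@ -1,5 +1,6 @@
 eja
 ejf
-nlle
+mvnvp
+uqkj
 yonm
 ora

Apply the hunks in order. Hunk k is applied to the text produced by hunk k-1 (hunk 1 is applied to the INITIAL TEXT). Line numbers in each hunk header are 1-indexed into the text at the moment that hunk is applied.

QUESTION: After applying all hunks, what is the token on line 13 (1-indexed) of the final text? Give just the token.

Hunk 1: at line 3 remove [ptso,ooslk,ckcn] add [qadx,zgol] -> 12 lines: eja ejf cbs kgxf qadx zgol rjckk atil qfcz nadj utn vxfgo
Hunk 2: at line 7 remove [qfcz] add [hwg,xsivx] -> 13 lines: eja ejf cbs kgxf qadx zgol rjckk atil hwg xsivx nadj utn vxfgo
Hunk 3: at line 2 remove [cbs,kgxf,qadx] add [nlle,yonm,ora] -> 13 lines: eja ejf nlle yonm ora zgol rjckk atil hwg xsivx nadj utn vxfgo
Hunk 4: at line 1 remove [nlle] add [mvnvp,uqkj] -> 14 lines: eja ejf mvnvp uqkj yonm ora zgol rjckk atil hwg xsivx nadj utn vxfgo
Final line 13: utn

Answer: utn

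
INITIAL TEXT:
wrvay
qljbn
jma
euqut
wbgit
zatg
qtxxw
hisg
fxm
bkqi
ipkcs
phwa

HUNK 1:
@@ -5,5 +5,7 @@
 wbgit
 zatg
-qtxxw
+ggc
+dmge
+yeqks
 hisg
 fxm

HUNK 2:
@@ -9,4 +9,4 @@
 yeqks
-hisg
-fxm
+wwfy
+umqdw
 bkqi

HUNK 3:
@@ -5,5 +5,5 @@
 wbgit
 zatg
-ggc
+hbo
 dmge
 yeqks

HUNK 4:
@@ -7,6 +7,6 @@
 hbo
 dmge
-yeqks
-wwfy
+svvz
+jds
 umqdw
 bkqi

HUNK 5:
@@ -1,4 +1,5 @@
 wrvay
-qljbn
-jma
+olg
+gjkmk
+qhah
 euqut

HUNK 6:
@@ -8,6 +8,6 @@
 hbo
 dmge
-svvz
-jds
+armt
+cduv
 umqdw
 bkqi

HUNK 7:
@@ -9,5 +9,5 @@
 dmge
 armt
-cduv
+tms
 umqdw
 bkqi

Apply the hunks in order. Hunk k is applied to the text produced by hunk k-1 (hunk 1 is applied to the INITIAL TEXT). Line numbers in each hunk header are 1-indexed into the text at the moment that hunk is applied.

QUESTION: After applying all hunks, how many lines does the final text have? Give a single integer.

Hunk 1: at line 5 remove [qtxxw] add [ggc,dmge,yeqks] -> 14 lines: wrvay qljbn jma euqut wbgit zatg ggc dmge yeqks hisg fxm bkqi ipkcs phwa
Hunk 2: at line 9 remove [hisg,fxm] add [wwfy,umqdw] -> 14 lines: wrvay qljbn jma euqut wbgit zatg ggc dmge yeqks wwfy umqdw bkqi ipkcs phwa
Hunk 3: at line 5 remove [ggc] add [hbo] -> 14 lines: wrvay qljbn jma euqut wbgit zatg hbo dmge yeqks wwfy umqdw bkqi ipkcs phwa
Hunk 4: at line 7 remove [yeqks,wwfy] add [svvz,jds] -> 14 lines: wrvay qljbn jma euqut wbgit zatg hbo dmge svvz jds umqdw bkqi ipkcs phwa
Hunk 5: at line 1 remove [qljbn,jma] add [olg,gjkmk,qhah] -> 15 lines: wrvay olg gjkmk qhah euqut wbgit zatg hbo dmge svvz jds umqdw bkqi ipkcs phwa
Hunk 6: at line 8 remove [svvz,jds] add [armt,cduv] -> 15 lines: wrvay olg gjkmk qhah euqut wbgit zatg hbo dmge armt cduv umqdw bkqi ipkcs phwa
Hunk 7: at line 9 remove [cduv] add [tms] -> 15 lines: wrvay olg gjkmk qhah euqut wbgit zatg hbo dmge armt tms umqdw bkqi ipkcs phwa
Final line count: 15

Answer: 15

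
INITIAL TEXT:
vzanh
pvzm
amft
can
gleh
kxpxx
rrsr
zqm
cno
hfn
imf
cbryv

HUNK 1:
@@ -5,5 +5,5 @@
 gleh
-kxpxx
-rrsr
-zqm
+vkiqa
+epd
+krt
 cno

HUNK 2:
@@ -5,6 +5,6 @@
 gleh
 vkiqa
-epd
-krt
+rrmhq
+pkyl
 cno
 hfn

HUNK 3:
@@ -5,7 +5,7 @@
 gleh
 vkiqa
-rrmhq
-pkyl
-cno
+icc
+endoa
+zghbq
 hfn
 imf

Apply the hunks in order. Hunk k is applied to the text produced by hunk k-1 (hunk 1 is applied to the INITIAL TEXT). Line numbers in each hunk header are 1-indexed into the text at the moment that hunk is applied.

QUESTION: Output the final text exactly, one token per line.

Answer: vzanh
pvzm
amft
can
gleh
vkiqa
icc
endoa
zghbq
hfn
imf
cbryv

Derivation:
Hunk 1: at line 5 remove [kxpxx,rrsr,zqm] add [vkiqa,epd,krt] -> 12 lines: vzanh pvzm amft can gleh vkiqa epd krt cno hfn imf cbryv
Hunk 2: at line 5 remove [epd,krt] add [rrmhq,pkyl] -> 12 lines: vzanh pvzm amft can gleh vkiqa rrmhq pkyl cno hfn imf cbryv
Hunk 3: at line 5 remove [rrmhq,pkyl,cno] add [icc,endoa,zghbq] -> 12 lines: vzanh pvzm amft can gleh vkiqa icc endoa zghbq hfn imf cbryv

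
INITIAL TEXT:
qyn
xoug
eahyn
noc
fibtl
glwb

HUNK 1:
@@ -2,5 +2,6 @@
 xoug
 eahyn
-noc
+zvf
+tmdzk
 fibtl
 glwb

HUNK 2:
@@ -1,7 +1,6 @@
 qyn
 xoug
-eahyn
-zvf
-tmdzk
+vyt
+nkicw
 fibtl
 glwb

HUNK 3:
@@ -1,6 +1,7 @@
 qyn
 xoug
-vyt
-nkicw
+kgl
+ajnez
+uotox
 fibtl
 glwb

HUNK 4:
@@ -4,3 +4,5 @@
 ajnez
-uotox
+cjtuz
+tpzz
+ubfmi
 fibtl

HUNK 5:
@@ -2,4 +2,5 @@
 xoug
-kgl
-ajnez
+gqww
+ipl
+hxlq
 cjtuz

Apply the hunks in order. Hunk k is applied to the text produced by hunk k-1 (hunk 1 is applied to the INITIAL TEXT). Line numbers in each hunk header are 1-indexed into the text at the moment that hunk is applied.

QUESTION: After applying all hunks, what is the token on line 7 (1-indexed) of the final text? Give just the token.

Hunk 1: at line 2 remove [noc] add [zvf,tmdzk] -> 7 lines: qyn xoug eahyn zvf tmdzk fibtl glwb
Hunk 2: at line 1 remove [eahyn,zvf,tmdzk] add [vyt,nkicw] -> 6 lines: qyn xoug vyt nkicw fibtl glwb
Hunk 3: at line 1 remove [vyt,nkicw] add [kgl,ajnez,uotox] -> 7 lines: qyn xoug kgl ajnez uotox fibtl glwb
Hunk 4: at line 4 remove [uotox] add [cjtuz,tpzz,ubfmi] -> 9 lines: qyn xoug kgl ajnez cjtuz tpzz ubfmi fibtl glwb
Hunk 5: at line 2 remove [kgl,ajnez] add [gqww,ipl,hxlq] -> 10 lines: qyn xoug gqww ipl hxlq cjtuz tpzz ubfmi fibtl glwb
Final line 7: tpzz

Answer: tpzz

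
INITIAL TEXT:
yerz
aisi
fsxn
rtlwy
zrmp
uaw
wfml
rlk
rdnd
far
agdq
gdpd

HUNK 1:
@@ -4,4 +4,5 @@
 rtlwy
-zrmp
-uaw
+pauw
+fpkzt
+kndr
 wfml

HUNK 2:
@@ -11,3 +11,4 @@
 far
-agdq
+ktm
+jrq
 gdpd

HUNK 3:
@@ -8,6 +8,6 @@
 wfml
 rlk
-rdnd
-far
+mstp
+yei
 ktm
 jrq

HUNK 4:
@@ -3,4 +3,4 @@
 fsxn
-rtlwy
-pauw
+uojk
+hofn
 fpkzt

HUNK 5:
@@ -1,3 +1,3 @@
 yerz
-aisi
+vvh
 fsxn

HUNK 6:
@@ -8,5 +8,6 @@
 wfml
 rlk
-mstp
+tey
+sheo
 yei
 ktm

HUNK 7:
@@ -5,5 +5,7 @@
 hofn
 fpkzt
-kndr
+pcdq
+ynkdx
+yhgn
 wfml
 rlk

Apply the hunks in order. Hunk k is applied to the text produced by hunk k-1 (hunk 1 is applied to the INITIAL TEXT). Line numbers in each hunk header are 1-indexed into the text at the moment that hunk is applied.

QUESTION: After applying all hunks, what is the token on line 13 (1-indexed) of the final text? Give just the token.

Answer: sheo

Derivation:
Hunk 1: at line 4 remove [zrmp,uaw] add [pauw,fpkzt,kndr] -> 13 lines: yerz aisi fsxn rtlwy pauw fpkzt kndr wfml rlk rdnd far agdq gdpd
Hunk 2: at line 11 remove [agdq] add [ktm,jrq] -> 14 lines: yerz aisi fsxn rtlwy pauw fpkzt kndr wfml rlk rdnd far ktm jrq gdpd
Hunk 3: at line 8 remove [rdnd,far] add [mstp,yei] -> 14 lines: yerz aisi fsxn rtlwy pauw fpkzt kndr wfml rlk mstp yei ktm jrq gdpd
Hunk 4: at line 3 remove [rtlwy,pauw] add [uojk,hofn] -> 14 lines: yerz aisi fsxn uojk hofn fpkzt kndr wfml rlk mstp yei ktm jrq gdpd
Hunk 5: at line 1 remove [aisi] add [vvh] -> 14 lines: yerz vvh fsxn uojk hofn fpkzt kndr wfml rlk mstp yei ktm jrq gdpd
Hunk 6: at line 8 remove [mstp] add [tey,sheo] -> 15 lines: yerz vvh fsxn uojk hofn fpkzt kndr wfml rlk tey sheo yei ktm jrq gdpd
Hunk 7: at line 5 remove [kndr] add [pcdq,ynkdx,yhgn] -> 17 lines: yerz vvh fsxn uojk hofn fpkzt pcdq ynkdx yhgn wfml rlk tey sheo yei ktm jrq gdpd
Final line 13: sheo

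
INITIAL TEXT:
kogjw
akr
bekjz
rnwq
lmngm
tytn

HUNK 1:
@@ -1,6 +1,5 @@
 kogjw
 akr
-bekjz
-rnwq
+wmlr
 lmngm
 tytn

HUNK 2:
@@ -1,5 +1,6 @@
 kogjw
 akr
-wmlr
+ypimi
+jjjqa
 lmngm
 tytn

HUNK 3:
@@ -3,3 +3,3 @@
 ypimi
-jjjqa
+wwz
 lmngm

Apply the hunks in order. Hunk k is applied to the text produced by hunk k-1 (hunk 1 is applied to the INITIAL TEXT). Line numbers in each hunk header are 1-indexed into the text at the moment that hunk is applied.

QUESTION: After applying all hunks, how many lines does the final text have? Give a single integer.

Hunk 1: at line 1 remove [bekjz,rnwq] add [wmlr] -> 5 lines: kogjw akr wmlr lmngm tytn
Hunk 2: at line 1 remove [wmlr] add [ypimi,jjjqa] -> 6 lines: kogjw akr ypimi jjjqa lmngm tytn
Hunk 3: at line 3 remove [jjjqa] add [wwz] -> 6 lines: kogjw akr ypimi wwz lmngm tytn
Final line count: 6

Answer: 6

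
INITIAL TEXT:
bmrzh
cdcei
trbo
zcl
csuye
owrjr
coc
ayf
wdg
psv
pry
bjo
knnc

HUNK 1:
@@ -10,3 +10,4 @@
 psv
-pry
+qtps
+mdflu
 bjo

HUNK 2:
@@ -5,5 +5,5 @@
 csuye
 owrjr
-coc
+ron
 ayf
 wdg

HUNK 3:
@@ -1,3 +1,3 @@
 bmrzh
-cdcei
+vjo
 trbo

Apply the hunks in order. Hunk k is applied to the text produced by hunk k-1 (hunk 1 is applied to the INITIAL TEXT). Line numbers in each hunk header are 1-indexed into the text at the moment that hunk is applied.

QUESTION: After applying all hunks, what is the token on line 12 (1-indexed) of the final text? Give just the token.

Answer: mdflu

Derivation:
Hunk 1: at line 10 remove [pry] add [qtps,mdflu] -> 14 lines: bmrzh cdcei trbo zcl csuye owrjr coc ayf wdg psv qtps mdflu bjo knnc
Hunk 2: at line 5 remove [coc] add [ron] -> 14 lines: bmrzh cdcei trbo zcl csuye owrjr ron ayf wdg psv qtps mdflu bjo knnc
Hunk 3: at line 1 remove [cdcei] add [vjo] -> 14 lines: bmrzh vjo trbo zcl csuye owrjr ron ayf wdg psv qtps mdflu bjo knnc
Final line 12: mdflu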